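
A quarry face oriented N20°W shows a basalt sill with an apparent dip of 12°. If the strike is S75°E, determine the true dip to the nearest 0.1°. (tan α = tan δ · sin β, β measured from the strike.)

14.5°

The section is 55° from the strike.
tan δ = tan α / sin β = tan 12° / sin 55° = 0.2126 / 0.8192 = 0.2595
δ = arctan(0.2595) = 14.55°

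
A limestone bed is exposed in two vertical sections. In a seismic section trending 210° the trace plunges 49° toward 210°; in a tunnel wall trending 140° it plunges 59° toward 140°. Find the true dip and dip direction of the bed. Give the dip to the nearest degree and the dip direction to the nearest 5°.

Each apparent-dip line lies in the plane. As unit vectors (x east, y north, z up), v₁ plunges 49°→210° and v₂ plunges 59°→140°.
n = v₁ × v₂ = (0.189, -0.531, 0.318) (taken with n_z > 0).
True dip = arccos(n_z / |n|) = arccos(0.4907) = 60.6°.
The horizontal component of n points toward azimuth atan2(n_x, n_y) = 160°, the dip direction.

true dip 61°, dip direction 160°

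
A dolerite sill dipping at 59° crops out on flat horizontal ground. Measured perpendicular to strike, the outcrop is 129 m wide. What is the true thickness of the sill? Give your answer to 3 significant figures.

True thickness t = w · sin(dip) = 129 × sin 59°
t = 129 × 0.8572 = 110.575 m

111 m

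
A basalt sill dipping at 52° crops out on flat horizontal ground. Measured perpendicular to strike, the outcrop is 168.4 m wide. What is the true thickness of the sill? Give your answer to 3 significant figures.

True thickness t = w · sin(dip) = 168.4 × sin 52°
t = 168.4 × 0.7880 = 132.701 m

133 m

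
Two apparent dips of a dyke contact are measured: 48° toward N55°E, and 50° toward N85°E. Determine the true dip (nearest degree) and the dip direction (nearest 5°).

true dip 50°, dip direction 075°

Each apparent-dip line lies in the plane. As unit vectors (x east, y north, z up), v₁ plunges 48°→N55°E and v₂ plunges 50°→N85°E.
Cross product v₁ × v₂ gives the pole to the plane: n ∝ (0.252, 0.056, 0.215).
tan δ = √(n_x²+n_y²)/n_z = 0.259/0.215, so δ = 50.2°.
Dip direction = atan2(0.252, 0.056) = 77° (azimuth of n's horizontal projection).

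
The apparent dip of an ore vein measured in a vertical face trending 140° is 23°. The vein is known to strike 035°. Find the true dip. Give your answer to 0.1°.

β = acute angle between strike 035° and section 140° = 75°.
tan δ = tan α / sin β = tan 23° / sin 75° = 0.4245 / 0.9659 = 0.4394
δ = arctan(0.4394) = 23.72°

23.7°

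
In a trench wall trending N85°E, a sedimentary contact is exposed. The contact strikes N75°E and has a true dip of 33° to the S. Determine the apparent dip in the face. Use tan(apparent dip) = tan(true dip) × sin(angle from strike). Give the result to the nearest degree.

6°

Angle between strike (N75°E) and section (N85°E): β = 10°.
tan α = tan 33° × sin 10° = 0.6494 × 0.1736 = 0.1128
α = arctan(0.1128) = 6.43°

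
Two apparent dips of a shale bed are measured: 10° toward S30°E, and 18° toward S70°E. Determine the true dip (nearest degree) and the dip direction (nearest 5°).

true dip 19°, dip direction 090°

The two traces are lines in the plane: v₁ = (sin 150°·cos 10°, cos 150°·cos 10°, −sin 10°), v₂ = (sin 110°·cos 18°, cos 110°·cos 18°, −sin 18°).
Cross product v₁ × v₂ gives the pole to the plane: n ∝ (0.207, -0.003, 0.602).
Dip δ = arctan(|n_h|/n_z) = arctan(0.207/0.602) = 19.0°.
Dip direction = azimuth of (n_x, n_y) = atan2(0.207, -0.003) = 91°.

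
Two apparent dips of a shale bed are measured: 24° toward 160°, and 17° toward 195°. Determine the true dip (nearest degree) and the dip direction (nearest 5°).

Each apparent-dip line lies in the plane. As unit vectors (x east, y north, z up), v₁ plunges 24°→160° and v₂ plunges 17°→195°.
n = v₁ × v₂ = (0.125, -0.192, 0.501) (taken with n_z > 0).
Dip δ = arctan(|n_h|/n_z) = arctan(0.229/0.501) = 24.6°.
Dip direction = atan2(0.125, -0.192) = 147° (azimuth of n's horizontal projection).

true dip 25°, dip direction 145°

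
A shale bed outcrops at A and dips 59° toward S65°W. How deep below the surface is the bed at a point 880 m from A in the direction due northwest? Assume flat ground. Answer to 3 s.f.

501 m

The hole lies 70° from the dip direction, so the down-dip offset is 880 × cos 70° = 300.98 m.
Depth = down-dip offset × tan(dip) = 300.98 × tan 59° = 300.98 × 1.6643
Depth = 500.91 m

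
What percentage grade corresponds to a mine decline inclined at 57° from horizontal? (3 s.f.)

grade % = 100 × tan 57° = 100 × 1.5399

154%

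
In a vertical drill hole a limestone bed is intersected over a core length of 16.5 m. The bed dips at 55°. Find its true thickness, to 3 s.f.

9.46 m

True thickness t = h · cos(dip) = 16.5 × cos 55°
t = 16.5 × 0.5736 = 9.464 m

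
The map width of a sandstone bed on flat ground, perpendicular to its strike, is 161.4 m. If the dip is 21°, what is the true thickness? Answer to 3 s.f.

True thickness t = w · sin(dip) = 161.4 × sin 21°
t = 161.4 × 0.3584 = 57.841 m

57.8 m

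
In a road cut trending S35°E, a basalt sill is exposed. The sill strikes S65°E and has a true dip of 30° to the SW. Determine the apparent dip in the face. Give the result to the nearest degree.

Angle between strike (S65°E) and section (S35°E): β = 30°.
tan(apparent dip) = tan 30° · sin 30° = 0.2887
α = arctan(0.2887) = 16.10°

16°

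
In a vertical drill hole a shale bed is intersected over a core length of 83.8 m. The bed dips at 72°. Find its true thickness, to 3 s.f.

True thickness t = h · cos(dip) = 83.8 × cos 72°
t = 83.8 × 0.3090 = 25.896 m

25.9 m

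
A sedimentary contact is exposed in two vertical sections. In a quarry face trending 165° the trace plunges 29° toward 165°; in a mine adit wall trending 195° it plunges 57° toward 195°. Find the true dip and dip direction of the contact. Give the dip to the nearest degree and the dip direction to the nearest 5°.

true dip 65°, dip direction 240°

Represent each trace as a vector plunging at its apparent dip toward its trend (east-north-up frame): v₁ = (0.226, -0.845, -0.485), v₂ = (-0.141, -0.526, -0.839).
n = v₁ × v₂ = (-0.453, -0.258, 0.238) (taken with n_z > 0).
Dip δ = arctan(|n_h|/n_z) = arctan(0.522/0.238) = 65.5°.
Dip direction = atan2(-0.453, -0.258) = 240° (azimuth of n's horizontal projection).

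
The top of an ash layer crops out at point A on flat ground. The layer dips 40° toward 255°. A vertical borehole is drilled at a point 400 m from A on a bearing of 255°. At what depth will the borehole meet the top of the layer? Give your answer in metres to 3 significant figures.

336 m

The hole is directly down-dip from the outcrop, so the down-dip offset is 400 m.
Depth = down-dip offset × tan(dip) = 400.00 × tan 40° = 400.00 × 0.8391
Depth = 335.64 m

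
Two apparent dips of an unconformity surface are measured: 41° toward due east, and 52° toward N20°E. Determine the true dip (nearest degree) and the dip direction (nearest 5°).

Represent each trace as a vector plunging at its apparent dip toward its trend (east-north-up frame): v₁ = (0.755, 0.000, -0.656), v₂ = (0.211, 0.579, -0.788).
The plane normal is n = v₁ × v₂ ∝ (0.380, 0.457, 0.437).
True dip = arccos(n_z / |n|) = arccos(0.5924) = 53.7°.
Dip direction = atan2(0.380, 0.457) = 40° (azimuth of n's horizontal projection).

true dip 54°, dip direction 040°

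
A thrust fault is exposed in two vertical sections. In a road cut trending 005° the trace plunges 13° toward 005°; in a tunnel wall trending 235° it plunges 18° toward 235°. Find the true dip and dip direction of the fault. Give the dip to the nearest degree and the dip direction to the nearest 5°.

Each apparent-dip line lies in the plane. As unit vectors (x east, y north, z up), v₁ plunges 13°→005° and v₂ plunges 18°→235°.
n = v₁ × v₂ = (-0.423, 0.201, 0.710) (taken with n_z > 0).
tan δ = √(n_x²+n_y²)/n_z = 0.468/0.710, so δ = 33.4°.
Dip direction = azimuth of (n_x, n_y) = atan2(-0.423, 0.201) = 295°.

true dip 33°, dip direction 295°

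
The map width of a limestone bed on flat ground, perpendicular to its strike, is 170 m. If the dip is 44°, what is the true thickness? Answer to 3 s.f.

True thickness t = w · sin(dip) = 170 × sin 44°
t = 170 × 0.6947 = 118.092 m

118 m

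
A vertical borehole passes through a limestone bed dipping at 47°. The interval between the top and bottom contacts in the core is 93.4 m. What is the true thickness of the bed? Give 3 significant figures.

63.7 m

True thickness t = h · cos(dip) = 93.4 × cos 47°
t = 93.4 × 0.6820 = 63.699 m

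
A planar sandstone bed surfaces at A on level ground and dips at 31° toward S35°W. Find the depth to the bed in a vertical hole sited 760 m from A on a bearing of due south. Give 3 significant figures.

The hole lies 35° from the dip direction, so the down-dip offset is 760 × cos 35° = 622.56 m.
Depth = down-dip offset × tan(dip) = 622.56 × tan 31° = 622.56 × 0.6009
Depth = 374.07 m

374 m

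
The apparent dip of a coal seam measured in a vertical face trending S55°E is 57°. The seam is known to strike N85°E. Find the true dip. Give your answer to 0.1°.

67.3°

The section is 40° from the strike.
tan(true dip) = tan 57° / sin 40° = 2.3956
δ = arctan(2.3956) = 67.34°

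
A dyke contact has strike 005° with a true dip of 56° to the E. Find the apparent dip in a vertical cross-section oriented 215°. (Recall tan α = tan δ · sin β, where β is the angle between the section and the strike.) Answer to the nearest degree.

The strike is 005° and the section trends 215°; the acute angle between them is β = 30°.
tan α = tan 56° × sin 30° = 1.4826 × 0.5000 = 0.7413
apparent dip = arctan 0.7413 = 36.55°

37°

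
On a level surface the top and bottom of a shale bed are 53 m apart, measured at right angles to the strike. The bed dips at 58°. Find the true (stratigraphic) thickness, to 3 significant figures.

True thickness t = w · sin(dip) = 53 × sin 58°
t = 53 × 0.8480 = 44.947 m

44.9 m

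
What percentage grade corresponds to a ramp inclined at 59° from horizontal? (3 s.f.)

166%

grade % = 100 × tan 59° = 100 × 1.6643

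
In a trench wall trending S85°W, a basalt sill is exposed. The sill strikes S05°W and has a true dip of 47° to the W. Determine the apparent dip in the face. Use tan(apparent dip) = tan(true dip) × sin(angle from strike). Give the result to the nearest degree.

Angle between strike (S05°W) and section (S85°W): β = 80°.
tan(apparent dip) = tan 47° · sin 80° = 1.0561
apparent dip = arctan 1.0561 = 46.56°

47°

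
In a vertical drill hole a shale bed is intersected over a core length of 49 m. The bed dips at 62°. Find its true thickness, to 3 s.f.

23.0 m

True thickness t = h · cos(dip) = 49 × cos 62°
t = 49 × 0.4695 = 23.004 m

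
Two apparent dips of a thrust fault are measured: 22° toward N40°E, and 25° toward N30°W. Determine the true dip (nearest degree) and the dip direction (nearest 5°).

The two traces are lines in the plane: v₁ = (sin 40°·cos 22°, cos 40°·cos 22°, −sin 22°), v₂ = (sin 330°·cos 25°, cos 330°·cos 25°, −sin 25°).
n = v₁ × v₂ = (-0.006, 0.422, 0.790) (taken with n_z > 0).
tan δ = √(n_x²+n_y²)/n_z = 0.422/0.790, so δ = 28.1°.
Dip direction = atan2(-0.006, 0.422) = 359° (azimuth of n's horizontal projection).

true dip 28°, dip direction 000°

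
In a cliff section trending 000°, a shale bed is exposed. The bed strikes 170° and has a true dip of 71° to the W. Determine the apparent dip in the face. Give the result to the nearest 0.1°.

26.8°

Angle between strike (170°) and section (000°): β = 10°.
tan α = tan 71° × sin 10° = 2.9042 × 0.1736 = 0.5043
apparent dip = arctan 0.5043 = 26.76°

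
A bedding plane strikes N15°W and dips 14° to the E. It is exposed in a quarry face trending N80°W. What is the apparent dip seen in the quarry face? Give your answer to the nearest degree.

The strike is N15°W and the section trends N80°W; the acute angle between them is β = 65°.
tan α = tan 14° × sin 65° = 0.2493 × 0.9063 = 0.2260
apparent dip = arctan 0.2260 = 12.73°

13°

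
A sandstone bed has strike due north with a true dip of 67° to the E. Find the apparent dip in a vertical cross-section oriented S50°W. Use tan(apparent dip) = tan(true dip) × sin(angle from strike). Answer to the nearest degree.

61°

The strike is due north and the section trends S50°W; the acute angle between them is β = 50°.
tan(apparent dip) = tan 67° · sin 50° = 1.8047
α = arctan(1.8047) = 61.01°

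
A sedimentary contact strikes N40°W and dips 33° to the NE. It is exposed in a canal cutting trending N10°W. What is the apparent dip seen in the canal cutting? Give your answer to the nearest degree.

18°

The section lies 30° from the strike.
tan α = tan 33° × sin 30° = 0.6494 × 0.5000 = 0.3247
apparent dip = arctan 0.3247 = 17.99°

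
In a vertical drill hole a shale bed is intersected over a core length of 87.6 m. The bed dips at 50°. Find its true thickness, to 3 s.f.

56.3 m

True thickness t = h · cos(dip) = 87.6 × cos 50°
t = 87.6 × 0.6428 = 56.308 m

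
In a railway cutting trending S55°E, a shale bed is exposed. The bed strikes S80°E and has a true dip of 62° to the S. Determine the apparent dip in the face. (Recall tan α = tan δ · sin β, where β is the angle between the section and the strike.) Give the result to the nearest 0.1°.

The strike is S80°E and the section trends S55°E; the acute angle between them is β = 25°.
tan α = tan 62° × sin 25° = 1.8807 × 0.4226 = 0.7948
α = arctan(0.7948) = 38.48°

38.5°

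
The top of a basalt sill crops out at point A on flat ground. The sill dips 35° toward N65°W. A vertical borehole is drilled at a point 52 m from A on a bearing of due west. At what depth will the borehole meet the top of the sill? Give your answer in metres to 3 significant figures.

33.0 m

The hole lies 25° from the dip direction, so the down-dip offset is 52 × cos 25° = 47.13 m.
Depth = down-dip offset × tan(dip) = 47.13 × tan 35° = 47.13 × 0.7002
Depth = 33.00 m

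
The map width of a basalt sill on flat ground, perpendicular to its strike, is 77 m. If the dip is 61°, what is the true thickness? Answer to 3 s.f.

67.3 m

True thickness t = w · sin(dip) = 77 × sin 61°
t = 77 × 0.8746 = 67.346 m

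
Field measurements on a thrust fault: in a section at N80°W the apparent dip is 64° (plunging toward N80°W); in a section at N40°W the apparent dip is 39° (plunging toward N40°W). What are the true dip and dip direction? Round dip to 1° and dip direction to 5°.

Represent each trace as a vector plunging at its apparent dip toward its trend (east-north-up frame): v₁ = (-0.432, 0.076, -0.899), v₂ = (-0.500, 0.595, -0.629).
The plane normal is n = v₁ × v₂ ∝ (-0.487, -0.177, 0.219).
tan δ = √(n_x²+n_y²)/n_z = 0.518/0.219, so δ = 67.1°.
Dip direction = azimuth of (n_x, n_y) = atan2(-0.487, -0.177) = 250°.

true dip 67°, dip direction 250°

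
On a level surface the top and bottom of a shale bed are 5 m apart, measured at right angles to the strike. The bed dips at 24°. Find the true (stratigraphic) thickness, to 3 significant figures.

2.03 m

True thickness t = w · sin(dip) = 5 × sin 24°
t = 5 × 0.4067 = 2.034 m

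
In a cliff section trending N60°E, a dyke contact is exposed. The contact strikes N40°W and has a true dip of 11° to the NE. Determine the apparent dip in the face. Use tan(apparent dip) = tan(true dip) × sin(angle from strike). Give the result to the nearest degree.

11°

The strike is N40°W and the section trends N60°E; the acute angle between them is β = 80°.
tan(apparent dip) = tan 11° · sin 80° = 0.1914
α = arctan(0.1914) = 10.84°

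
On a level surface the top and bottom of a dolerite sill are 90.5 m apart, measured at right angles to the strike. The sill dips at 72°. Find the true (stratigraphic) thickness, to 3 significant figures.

86.1 m

True thickness t = w · sin(dip) = 90.5 × sin 72°
t = 90.5 × 0.9511 = 86.071 m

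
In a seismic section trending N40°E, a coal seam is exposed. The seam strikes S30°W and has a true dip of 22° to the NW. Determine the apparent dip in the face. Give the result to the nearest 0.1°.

4.0°

The section lies 10° from the strike.
tan(apparent dip) = tan 22° · sin 10° = 0.0702
α = arctan(0.0702) = 4.01°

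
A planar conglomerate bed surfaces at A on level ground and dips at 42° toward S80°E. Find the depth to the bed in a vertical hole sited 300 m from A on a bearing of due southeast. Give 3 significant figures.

The hole lies 35° from the dip direction, so the down-dip offset is 300 × cos 35° = 245.75 m.
Depth = down-dip offset × tan(dip) = 245.75 × tan 42° = 245.75 × 0.9004
Depth = 221.27 m

221 m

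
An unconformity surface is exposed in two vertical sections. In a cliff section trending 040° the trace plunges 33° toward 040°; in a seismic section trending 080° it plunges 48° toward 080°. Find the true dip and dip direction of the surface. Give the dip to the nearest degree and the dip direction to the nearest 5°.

true dip 49°, dip direction 095°

Each apparent-dip line lies in the plane. As unit vectors (x east, y north, z up), v₁ plunges 33°→040° and v₂ plunges 48°→080°.
n = v₁ × v₂ = (0.414, -0.042, 0.361) (taken with n_z > 0).
True dip = arccos(n_z / |n|) = arccos(0.6549) = 49.1°.
Dip direction = atan2(0.414, -0.042) = 96° (azimuth of n's horizontal projection).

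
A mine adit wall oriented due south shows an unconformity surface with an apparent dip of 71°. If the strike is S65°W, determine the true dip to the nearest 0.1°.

72.7°

β = acute angle between strike S65°W and section due south = 65°.
tan δ = tan α / sin β = tan 71° / sin 65° = 2.9042 / 0.9063 = 3.2044
δ = arctan(3.2044) = 72.67°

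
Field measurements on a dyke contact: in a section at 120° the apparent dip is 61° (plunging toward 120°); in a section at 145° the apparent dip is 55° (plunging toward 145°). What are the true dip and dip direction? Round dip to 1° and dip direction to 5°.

The two traces are lines in the plane: v₁ = (sin 120°·cos 61°, cos 120°·cos 61°, −sin 61°), v₂ = (sin 145°·cos 55°, cos 145°·cos 55°, −sin 55°).
n = v₁ × v₂ = (0.212, -0.056, 0.118) (taken with n_z > 0).
True dip = arccos(n_z / |n|) = arccos(0.4717) = 61.9°.
Dip direction = atan2(0.212, -0.056) = 105° (azimuth of n's horizontal projection).

true dip 62°, dip direction 105°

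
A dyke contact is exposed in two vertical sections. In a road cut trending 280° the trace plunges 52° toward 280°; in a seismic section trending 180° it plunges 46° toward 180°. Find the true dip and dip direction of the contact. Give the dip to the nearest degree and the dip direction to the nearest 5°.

true dip 61°, dip direction 235°

The two traces are lines in the plane: v₁ = (sin 280°·cos 52°, cos 280°·cos 52°, −sin 52°), v₂ = (sin 180°·cos 46°, cos 180°·cos 46°, −sin 46°).
Cross product v₁ × v₂ gives the pole to the plane: n ∝ (-0.624, -0.436, 0.421).
True dip = arccos(n_z / |n|) = arccos(0.4840) = 61.1°.
Dip direction = atan2(-0.624, -0.436) = 235° (azimuth of n's horizontal projection).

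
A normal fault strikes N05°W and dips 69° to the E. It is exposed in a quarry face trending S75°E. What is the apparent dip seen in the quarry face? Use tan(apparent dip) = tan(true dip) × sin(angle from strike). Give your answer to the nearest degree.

68°

The strike is N05°W and the section trends S75°E; the acute angle between them is β = 70°.
tan(apparent dip) = tan 69° · sin 70° = 2.4480
α = arctan(2.4480) = 67.78°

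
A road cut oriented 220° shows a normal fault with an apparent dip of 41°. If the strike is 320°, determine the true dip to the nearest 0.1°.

41.4°

β = acute angle between strike 320° and section 220° = 80°.
tan δ = tan α / sin β = tan 41° / sin 80° = 0.8693 / 0.9848 = 0.8827
true dip = arctan 0.8827 = 41.43°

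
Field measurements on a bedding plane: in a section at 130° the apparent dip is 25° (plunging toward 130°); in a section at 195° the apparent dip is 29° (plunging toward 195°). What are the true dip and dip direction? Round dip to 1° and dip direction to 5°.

The two traces are lines in the plane: v₁ = (sin 130°·cos 25°, cos 130°·cos 25°, −sin 25°), v₂ = (sin 195°·cos 29°, cos 195°·cos 29°, −sin 29°).
n = v₁ × v₂ = (0.075, -0.432, 0.718) (taken with n_z > 0).
tan δ = √(n_x²+n_y²)/n_z = 0.439/0.718, so δ = 31.4°.
Dip direction = atan2(0.075, -0.432) = 170° (azimuth of n's horizontal projection).

true dip 31°, dip direction 170°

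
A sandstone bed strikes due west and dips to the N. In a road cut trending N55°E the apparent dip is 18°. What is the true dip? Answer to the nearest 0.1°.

The section is 35° from the strike.
tan(true dip) = tan 18° / sin 35° = 0.5665
true dip = arctan 0.5665 = 29.53°

29.5°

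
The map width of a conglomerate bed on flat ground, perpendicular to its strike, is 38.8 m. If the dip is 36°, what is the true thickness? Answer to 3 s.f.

22.8 m

True thickness t = w · sin(dip) = 38.8 × sin 36°
t = 38.8 × 0.5878 = 22.806 m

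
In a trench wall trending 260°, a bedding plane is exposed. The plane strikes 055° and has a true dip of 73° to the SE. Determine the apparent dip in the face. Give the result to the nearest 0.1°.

The section lies 25° from the strike.
tan α = tan 73° × sin 25° = 3.2709 × 0.4226 = 1.3823
α = arctan(1.3823) = 54.12°

54.1°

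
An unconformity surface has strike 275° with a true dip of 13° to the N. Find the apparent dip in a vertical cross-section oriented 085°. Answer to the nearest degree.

2°

Angle between strike (275°) and section (085°): β = 10°.
tan α = tan 13° × sin 10° = 0.2309 × 0.1736 = 0.0401
α = arctan(0.0401) = 2.30°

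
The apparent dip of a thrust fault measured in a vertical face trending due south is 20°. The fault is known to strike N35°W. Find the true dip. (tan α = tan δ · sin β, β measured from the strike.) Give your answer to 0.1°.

32.4°

The section is 35° from the strike.
tan(true dip) = tan 20° / sin 35° = 0.6346
δ = arctan(0.6346) = 32.40°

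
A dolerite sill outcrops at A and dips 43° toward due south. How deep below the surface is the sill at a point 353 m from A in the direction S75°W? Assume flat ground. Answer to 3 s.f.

The hole lies 75° from the dip direction, so the down-dip offset is 353 × cos 75° = 91.36 m.
Depth = down-dip offset × tan(dip) = 91.36 × tan 43° = 91.36 × 0.9325
Depth = 85.20 m

85.2 m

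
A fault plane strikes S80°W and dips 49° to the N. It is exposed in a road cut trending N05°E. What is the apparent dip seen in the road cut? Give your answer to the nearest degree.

Angle between strike (S80°W) and section (N05°E): β = 75°.
tan α = tan 49° × sin 75° = 1.1504 × 0.9659 = 1.1112
apparent dip = arctan 1.1112 = 48.01°

48°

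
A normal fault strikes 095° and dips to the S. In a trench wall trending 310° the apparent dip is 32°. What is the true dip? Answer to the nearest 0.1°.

The section is 35° from the strike.
tan(true dip) = tan 32° / sin 35° = 1.0894
true dip = arctan 1.0894 = 47.45°

47.5°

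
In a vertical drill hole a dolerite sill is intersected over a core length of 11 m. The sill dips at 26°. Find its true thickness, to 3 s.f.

9.89 m

True thickness t = h · cos(dip) = 11 × cos 26°
t = 11 × 0.8988 = 9.887 m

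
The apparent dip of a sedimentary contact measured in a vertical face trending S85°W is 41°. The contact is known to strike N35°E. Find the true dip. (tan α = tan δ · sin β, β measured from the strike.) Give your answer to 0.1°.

The section is 50° from the strike.
tan(true dip) = tan 41° / sin 50° = 1.1348
true dip = arctan 1.1348 = 48.61°

48.6°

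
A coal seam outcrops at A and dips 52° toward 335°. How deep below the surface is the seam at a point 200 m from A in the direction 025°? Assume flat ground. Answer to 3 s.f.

165 m

The hole lies 50° from the dip direction, so the down-dip offset is 200 × cos 50° = 128.56 m.
Depth = down-dip offset × tan(dip) = 128.56 × tan 52° = 128.56 × 1.2799
Depth = 164.55 m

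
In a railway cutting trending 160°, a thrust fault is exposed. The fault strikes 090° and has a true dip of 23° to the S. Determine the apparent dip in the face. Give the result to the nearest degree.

22°

The section lies 70° from the strike.
tan(apparent dip) = tan 23° · sin 70° = 0.3989
α = arctan(0.3989) = 21.75°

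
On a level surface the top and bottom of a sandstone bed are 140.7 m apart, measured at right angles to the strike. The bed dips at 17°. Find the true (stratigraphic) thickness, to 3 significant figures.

True thickness t = w · sin(dip) = 140.7 × sin 17°
t = 140.7 × 0.2924 = 41.137 m

41.1 m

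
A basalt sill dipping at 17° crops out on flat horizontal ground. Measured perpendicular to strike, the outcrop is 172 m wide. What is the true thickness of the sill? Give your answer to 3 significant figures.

True thickness t = w · sin(dip) = 172 × sin 17°
t = 172 × 0.2924 = 50.288 m

50.3 m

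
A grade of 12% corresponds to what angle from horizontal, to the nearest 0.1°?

6.8°

tan θ = 12/100 = 0.1200
θ = arctan(0.1200) = 6.84°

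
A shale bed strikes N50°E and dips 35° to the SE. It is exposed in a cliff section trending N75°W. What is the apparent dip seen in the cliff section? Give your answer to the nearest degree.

Angle between strike (N50°E) and section (N75°W): β = 55°.
tan α = tan 35° × sin 55° = 0.7002 × 0.8192 = 0.5736
α = arctan(0.5736) = 29.84°

30°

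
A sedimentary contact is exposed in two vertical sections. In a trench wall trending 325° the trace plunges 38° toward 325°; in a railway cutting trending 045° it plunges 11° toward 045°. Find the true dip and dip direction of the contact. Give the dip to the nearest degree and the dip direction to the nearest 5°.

true dip 38°, dip direction 330°

The two traces are lines in the plane: v₁ = (sin 325°·cos 38°, cos 325°·cos 38°, −sin 38°), v₂ = (sin 45°·cos 11°, cos 45°·cos 11°, −sin 11°).
The plane normal is n = v₁ × v₂ ∝ (-0.304, 0.514, 0.762).
tan δ = √(n_x²+n_y²)/n_z = 0.597/0.762, so δ = 38.1°.
The horizontal component of n points toward azimuth atan2(n_x, n_y) = 329°, the dip direction.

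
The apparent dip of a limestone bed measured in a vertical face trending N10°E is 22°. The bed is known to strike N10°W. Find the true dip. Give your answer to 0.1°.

β = acute angle between strike N10°W and section N10°E = 20°.
tan δ = tan α / sin β = tan 22° / sin 20° = 0.4040 / 0.3420 = 1.1813
δ = arctan(1.1813) = 49.75°

49.8°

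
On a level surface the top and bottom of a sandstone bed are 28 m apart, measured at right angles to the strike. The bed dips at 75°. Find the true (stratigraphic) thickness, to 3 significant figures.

True thickness t = w · sin(dip) = 28 × sin 75°
t = 28 × 0.9659 = 27.046 m

27.0 m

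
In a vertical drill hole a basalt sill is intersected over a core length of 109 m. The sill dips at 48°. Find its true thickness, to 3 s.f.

72.9 m

True thickness t = h · cos(dip) = 109 × cos 48°
t = 109 × 0.6691 = 72.935 m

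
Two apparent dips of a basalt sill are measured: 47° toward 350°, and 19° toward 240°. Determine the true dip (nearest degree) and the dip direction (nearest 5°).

true dip 53°, dip direction 315°

Represent each trace as a vector plunging at its apparent dip toward its trend (east-north-up frame): v₁ = (-0.118, 0.672, -0.731), v₂ = (-0.819, -0.473, -0.326).
The plane normal is n = v₁ × v₂ ∝ (-0.564, 0.560, 0.606).
True dip = arccos(n_z / |n|) = arccos(0.6060) = 52.7°.
Dip direction = azimuth of (n_x, n_y) = atan2(-0.564, 0.560) = 315°.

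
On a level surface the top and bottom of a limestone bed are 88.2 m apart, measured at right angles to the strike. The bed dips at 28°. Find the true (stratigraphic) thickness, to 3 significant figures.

True thickness t = w · sin(dip) = 88.2 × sin 28°
t = 88.2 × 0.4695 = 41.407 m

41.4 m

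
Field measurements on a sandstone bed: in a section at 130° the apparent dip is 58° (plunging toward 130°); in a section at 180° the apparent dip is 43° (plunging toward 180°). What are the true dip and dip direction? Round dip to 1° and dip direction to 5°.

true dip 58°, dip direction 125°

Represent each trace as a vector plunging at its apparent dip toward its trend (east-north-up frame): v₁ = (0.406, -0.341, -0.848), v₂ = (0.000, -0.731, -0.682).
The plane normal is n = v₁ × v₂ ∝ (0.388, -0.277, 0.297).
True dip = arccos(n_z / |n|) = arccos(0.5288) = 58.1°.
The horizontal component of n points toward azimuth atan2(n_x, n_y) = 126°, the dip direction.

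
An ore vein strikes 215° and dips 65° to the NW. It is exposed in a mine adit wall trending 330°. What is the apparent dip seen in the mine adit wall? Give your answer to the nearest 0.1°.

The section lies 65° from the strike.
tan α = tan 65° × sin 65° = 2.1445 × 0.9063 = 1.9436
α = arctan(1.9436) = 62.77°

62.8°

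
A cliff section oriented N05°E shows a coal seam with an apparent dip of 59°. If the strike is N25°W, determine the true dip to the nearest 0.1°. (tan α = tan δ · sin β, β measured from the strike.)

The section is 30° from the strike.
tan(true dip) = tan 59° / sin 30° = 3.3286
δ = arctan(3.3286) = 73.28°

73.3°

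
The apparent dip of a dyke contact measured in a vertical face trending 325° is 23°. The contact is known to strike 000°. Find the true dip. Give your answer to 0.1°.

36.5°

β = acute angle between strike 000° and section 325° = 35°.
tan δ = tan α / sin β = tan 23° / sin 35° = 0.4245 / 0.5736 = 0.7400
true dip = arctan 0.7400 = 36.50°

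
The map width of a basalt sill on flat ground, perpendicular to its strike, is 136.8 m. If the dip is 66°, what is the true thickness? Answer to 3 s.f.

True thickness t = w · sin(dip) = 136.8 × sin 66°
t = 136.8 × 0.9135 = 124.973 m

125 m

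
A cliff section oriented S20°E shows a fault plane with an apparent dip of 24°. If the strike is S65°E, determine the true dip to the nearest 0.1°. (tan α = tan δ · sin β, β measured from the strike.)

32.2°

The section is 45° from the strike.
tan δ = tan α / sin β = tan 24° / sin 45° = 0.4452 / 0.7071 = 0.6296
δ = arctan(0.6296) = 32.20°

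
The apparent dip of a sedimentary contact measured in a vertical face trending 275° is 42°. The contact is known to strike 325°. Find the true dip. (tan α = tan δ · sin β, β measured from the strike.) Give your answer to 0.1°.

β = acute angle between strike 325° and section 275° = 50°.
tan(true dip) = tan 42° / sin 50° = 1.1754
true dip = arctan 1.1754 = 49.61°

49.6°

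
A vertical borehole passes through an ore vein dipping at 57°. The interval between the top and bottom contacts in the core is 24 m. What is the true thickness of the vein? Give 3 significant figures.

13.1 m

True thickness t = h · cos(dip) = 24 × cos 57°
t = 24 × 0.5446 = 13.071 m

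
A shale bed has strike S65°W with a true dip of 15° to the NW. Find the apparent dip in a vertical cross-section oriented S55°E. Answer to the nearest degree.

The strike is S65°W and the section trends S55°E; the acute angle between them is β = 60°.
tan(apparent dip) = tan 15° · sin 60° = 0.2321
apparent dip = arctan 0.2321 = 13.06°

13°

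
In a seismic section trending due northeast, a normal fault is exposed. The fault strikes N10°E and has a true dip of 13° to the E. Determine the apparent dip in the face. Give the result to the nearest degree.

The strike is N10°E and the section trends due northeast; the acute angle between them is β = 35°.
tan α = tan 13° × sin 35° = 0.2309 × 0.5736 = 0.1324
apparent dip = arctan 0.1324 = 7.54°

8°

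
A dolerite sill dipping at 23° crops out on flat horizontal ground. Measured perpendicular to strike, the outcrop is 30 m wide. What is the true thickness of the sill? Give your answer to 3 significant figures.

True thickness t = w · sin(dip) = 30 × sin 23°
t = 30 × 0.3907 = 11.722 m

11.7 m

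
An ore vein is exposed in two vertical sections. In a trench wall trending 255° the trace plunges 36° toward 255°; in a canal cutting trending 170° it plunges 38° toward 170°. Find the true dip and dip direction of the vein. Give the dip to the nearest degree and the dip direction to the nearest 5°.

true dip 46°, dip direction 210°

The two traces are lines in the plane: v₁ = (sin 255°·cos 36°, cos 255°·cos 36°, −sin 36°), v₂ = (sin 170°·cos 38°, cos 170°·cos 38°, −sin 38°).
The plane normal is n = v₁ × v₂ ∝ (-0.327, -0.562, 0.635).
Dip δ = arctan(|n_h|/n_z) = arctan(0.650/0.635) = 45.7°.
Dip direction = azimuth of (n_x, n_y) = atan2(-0.327, -0.562) = 210°.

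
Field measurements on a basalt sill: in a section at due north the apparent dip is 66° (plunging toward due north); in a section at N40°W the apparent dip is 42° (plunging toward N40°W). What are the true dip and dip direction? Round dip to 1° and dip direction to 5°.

true dip 69°, dip direction 030°

Each apparent-dip line lies in the plane. As unit vectors (x east, y north, z up), v₁ plunges 66°→due north and v₂ plunges 42°→N40°W.
The plane normal is n = v₁ × v₂ ∝ (0.248, 0.436, 0.194).
Dip δ = arctan(|n_h|/n_z) = arctan(0.502/0.194) = 68.8°.
Dip direction = atan2(0.248, 0.436) = 30° (azimuth of n's horizontal projection).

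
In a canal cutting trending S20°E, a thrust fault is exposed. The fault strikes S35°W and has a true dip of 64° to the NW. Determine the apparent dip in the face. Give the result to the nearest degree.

59°

The strike is S35°W and the section trends S20°E; the acute angle between them is β = 55°.
tan(apparent dip) = tan 64° · sin 55° = 1.6795
apparent dip = arctan 1.6795 = 59.23°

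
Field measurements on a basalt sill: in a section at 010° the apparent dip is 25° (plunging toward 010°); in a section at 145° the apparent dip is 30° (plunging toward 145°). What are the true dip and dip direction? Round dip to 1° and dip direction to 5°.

true dip 54°, dip direction 080°

The two traces are lines in the plane: v₁ = (sin 10°·cos 25°, cos 10°·cos 25°, −sin 25°), v₂ = (sin 145°·cos 30°, cos 145°·cos 30°, −sin 30°).
The plane normal is n = v₁ × v₂ ∝ (0.746, 0.131, 0.555).
tan δ = √(n_x²+n_y²)/n_z = 0.758/0.555, so δ = 53.8°.
The horizontal component of n points toward azimuth atan2(n_x, n_y) = 80°, the dip direction.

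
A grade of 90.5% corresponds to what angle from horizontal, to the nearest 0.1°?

42.1°

tan θ = 90.5/100 = 0.9050
θ = arctan(0.9050) = 42.15°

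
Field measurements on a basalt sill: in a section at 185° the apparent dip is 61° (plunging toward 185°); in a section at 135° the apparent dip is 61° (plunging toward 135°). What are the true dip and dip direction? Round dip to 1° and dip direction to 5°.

true dip 63°, dip direction 160°

The two traces are lines in the plane: v₁ = (sin 185°·cos 61°, cos 185°·cos 61°, −sin 61°), v₂ = (sin 135°·cos 61°, cos 135°·cos 61°, −sin 61°).
The plane normal is n = v₁ × v₂ ∝ (0.123, -0.337, 0.180).
tan δ = √(n_x²+n_y²)/n_z = 0.358/0.180, so δ = 63.3°.
The horizontal component of n points toward azimuth atan2(n_x, n_y) = 160°, the dip direction.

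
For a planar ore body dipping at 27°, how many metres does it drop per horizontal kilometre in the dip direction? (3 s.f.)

drop per km = 1000 × tan 27° = 1000 × 0.5095

510 m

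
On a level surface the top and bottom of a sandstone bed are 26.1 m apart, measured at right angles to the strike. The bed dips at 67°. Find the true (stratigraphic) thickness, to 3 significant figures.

True thickness t = w · sin(dip) = 26.1 × sin 67°
t = 26.1 × 0.9205 = 24.025 m

24.0 m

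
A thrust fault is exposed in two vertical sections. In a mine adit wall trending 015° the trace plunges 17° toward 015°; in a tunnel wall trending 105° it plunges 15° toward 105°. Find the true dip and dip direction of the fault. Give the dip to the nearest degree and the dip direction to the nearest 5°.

true dip 22°, dip direction 055°

Each apparent-dip line lies in the plane. As unit vectors (x east, y north, z up), v₁ plunges 17°→015° and v₂ plunges 15°→105°.
The plane normal is n = v₁ × v₂ ∝ (0.312, 0.209, 0.924).
tan δ = √(n_x²+n_y²)/n_z = 0.376/0.924, so δ = 22.1°.
The horizontal component of n points toward azimuth atan2(n_x, n_y) = 56°, the dip direction.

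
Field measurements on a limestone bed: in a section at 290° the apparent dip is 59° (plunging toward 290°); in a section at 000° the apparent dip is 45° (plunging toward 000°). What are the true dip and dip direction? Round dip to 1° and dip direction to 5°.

Each apparent-dip line lies in the plane. As unit vectors (x east, y north, z up), v₁ plunges 59°→290° and v₂ plunges 45°→000°.
n = v₁ × v₂ = (-0.482, 0.342, 0.342) (taken with n_z > 0).
Dip δ = arctan(|n_h|/n_z) = arctan(0.591/0.342) = 59.9°.
Dip direction = azimuth of (n_x, n_y) = atan2(-0.482, 0.342) = 305°.

true dip 60°, dip direction 305°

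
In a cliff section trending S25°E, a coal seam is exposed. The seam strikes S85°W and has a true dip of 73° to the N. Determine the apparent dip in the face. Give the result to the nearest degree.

The strike is S85°W and the section trends S25°E; the acute angle between them is β = 70°.
tan α = tan 73° × sin 70° = 3.2709 × 0.9397 = 3.0736
α = arctan(3.0736) = 71.98°

72°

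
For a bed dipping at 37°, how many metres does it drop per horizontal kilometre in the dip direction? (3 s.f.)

drop per km = 1000 × tan 37° = 1000 × 0.7536

754 m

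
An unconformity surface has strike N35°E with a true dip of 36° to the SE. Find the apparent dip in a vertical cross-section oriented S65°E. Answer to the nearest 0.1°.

The section lies 80° from the strike.
tan α = tan 36° × sin 80° = 0.7265 × 0.9848 = 0.7155
apparent dip = arctan 0.7155 = 35.58°

35.6°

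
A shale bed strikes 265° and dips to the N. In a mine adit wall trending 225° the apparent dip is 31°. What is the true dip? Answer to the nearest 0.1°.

The section is 40° from the strike.
tan δ = tan α / sin β = tan 31° / sin 40° = 0.6009 / 0.6428 = 0.9348
true dip = arctan 0.9348 = 43.07°

43.1°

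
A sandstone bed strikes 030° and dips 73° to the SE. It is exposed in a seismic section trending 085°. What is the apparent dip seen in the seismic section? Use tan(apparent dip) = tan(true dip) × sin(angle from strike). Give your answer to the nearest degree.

70°

Angle between strike (030°) and section (085°): β = 55°.
tan α = tan 73° × sin 55° = 3.2709 × 0.8192 = 2.6793
α = arctan(2.6793) = 69.53°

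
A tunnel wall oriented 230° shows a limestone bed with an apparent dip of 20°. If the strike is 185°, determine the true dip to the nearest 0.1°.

27.2°

β = acute angle between strike 185° and section 230° = 45°.
tan δ = tan α / sin β = tan 20° / sin 45° = 0.3640 / 0.7071 = 0.5147
true dip = arctan 0.5147 = 27.24°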